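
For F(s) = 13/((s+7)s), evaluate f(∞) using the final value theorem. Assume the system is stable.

f(∞) = lim_{s→0} sF(s) = lim_{s→0} 13/(s+7) = 13/7

Final answer: 13/7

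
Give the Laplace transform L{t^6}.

L{t^n} = n!/s^(n+1), so L{t^6} = 720/s^7

Final answer: 720/s^7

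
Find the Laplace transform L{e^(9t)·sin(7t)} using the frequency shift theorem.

Frequency shift: L{e^(at)f(t)} = F(s-a). L{e^(9t)·sin(7t)} = 7/((s-9)² + 49)

Final answer: 7/((s-9)² + 49)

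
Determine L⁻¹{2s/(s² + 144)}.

This is the form c·s/(s² + a²) with a = 12, c = 2. L⁻¹ = 2·cos(12t)

Final answer: 2·cos(12t)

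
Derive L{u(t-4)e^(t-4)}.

u(t-a)f(t-a) with f(t)=e^t. L{e^t} = 1/(s-1). By time shift: e^(-4s)/(s-1)

Final answer: e^(-4s)/(s-1)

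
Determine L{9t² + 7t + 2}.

L{9t² + 7t + 2} = 9·2/s³ + 7/s² + 2/s = 18/s³ + 7/s² + 2/s

Final answer: 18/s³ + 7/s² + 2/s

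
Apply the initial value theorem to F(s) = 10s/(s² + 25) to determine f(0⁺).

f(0⁺) = lim_{s→∞} s·10s/(s² + 25) = lim_{s→∞} 10s²/(s² + 25) = 10

Final answer: 10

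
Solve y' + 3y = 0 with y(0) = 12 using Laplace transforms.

L{y'} + 3L{y} = 0. sY - 12 + 3Y = 0. Y(s+3) = 12. Y = 12/(s+3)

Final answer: y(t) = 12e^(-3t)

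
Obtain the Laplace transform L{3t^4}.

L{3t^4} = 3 · L{t^4} = 3 · 24/s^5 = 72/s^5

Final answer: 72/s^5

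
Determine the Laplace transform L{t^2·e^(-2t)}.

L{t^n·e^(at)} = n!/(s-a)^(n+1), so L{t^2·e^(-2t)} = 2/(s+2)^3

Final answer: 2/(s+2)^3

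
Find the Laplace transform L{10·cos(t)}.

L{cos(ωt)} = s/(s² + ω²), so L{cos(t)} = s/(s² + 1). Then L{10·cos(t)} = 10·s/(s² + 1) = 10s/(s² + 1)

Final answer: 10s/(s² + 1)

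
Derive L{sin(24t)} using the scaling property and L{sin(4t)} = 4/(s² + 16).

Using L{f(at)} = (1/a)F(s/a) with a=6: L{sin(24t)} = (1/6) · 4/((s/6)² + 16) = (1/6) · 4·36/(s² + 576) = 24/(s² + 576)

Final answer: 24/(s² + 576)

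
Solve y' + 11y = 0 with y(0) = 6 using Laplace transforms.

L{y'} + 11L{y} = 0. sY - 6 + 11Y = 0. Y(s+11) = 6. Y = 6/(s+11)

Final answer: y(t) = 6e^(-11t)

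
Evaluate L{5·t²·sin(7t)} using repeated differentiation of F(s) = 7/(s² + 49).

F(s) = 7/(s² + 49). F'(s) = -14s/(s² + 49)². F''(s) = -14(49 - 3s²)/(s² + 49)³ = (42s² - 686)/(s² + 49)³. So L{t²·sin(7t)} = (-1)² F''(s) = (42s² - 686)/(s² + 49)³. Then L{5·t²·sin(7t)} = 5·(42s² - 686)/(s² + 49)³ = (210s² - 3430)/(s² + 49)³

Final answer: (210s² - 3430)/(s² + 49)³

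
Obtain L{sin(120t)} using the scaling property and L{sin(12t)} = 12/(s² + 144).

Using L{f(at)} = (1/a)F(s/a) with a=10: L{sin(120t)} = (1/10) · 12/((s/10)² + 144) = (1/10) · 12·100/(s² + 14400) = 120/(s² + 14400)

Final answer: 120/(s² + 14400)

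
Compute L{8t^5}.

L{t^n} = n!/s^(n+1). So L{8t^5} = 8·5!/s^6 = 960/s^6

Final answer: 960/s^6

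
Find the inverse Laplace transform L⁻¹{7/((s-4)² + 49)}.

Using frequency shift, L⁻¹{7/((s-4)² + 49)} = e^(4t)·sin(7t)

Final answer: e^(4t)·sin(7t)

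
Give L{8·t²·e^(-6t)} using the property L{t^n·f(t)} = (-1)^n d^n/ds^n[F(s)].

L{e^(-6t)} = 1/(s+6). d/ds[1/(s+6)] = -1/(s+6)². d²/ds²[1/(s+6)] = 2/(s+6)³. So L{t²·e^(-6t)} = (-1)² · 2/(s+6)³ = 2/(s+6)³. Then L{8·t²·e^(-6t)} = 8·2/(s+6)³ = 16/(s+6)³

Final answer: 16/(s+6)³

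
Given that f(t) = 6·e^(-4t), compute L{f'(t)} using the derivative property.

f(0) = 6, F(s) = 6/(s+4). L{f'(t)} = s·F(s) - f(0) = 6s/(s+4) - 6 = (6s - 6(s+4))/(s+4) = -24/(s+4)

Final answer: -24/(s+4)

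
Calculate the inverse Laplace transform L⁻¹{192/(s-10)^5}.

L⁻¹{n!/(s-a)^(n+1)} = t^n·e^(at) with n=4, a=10. So L⁻¹{24/(s-10)^5} = t^4·e^(10t), and L⁻¹{192/(s-10)^5} = (192/24)·t^4·e^(10t) = 8·t^4·e^(10t)

Final answer: 8·t^4·e^(10t)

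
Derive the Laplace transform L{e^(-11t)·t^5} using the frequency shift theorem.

L{e^(at)·t^n} = n!/(s-a)^(n+1), so L{e^(-11t)·t^5} = 120/(s+11)^6

Final answer: 120/(s+11)^6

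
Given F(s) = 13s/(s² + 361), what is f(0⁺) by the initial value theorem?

f(0⁺) = lim_{s→∞} s·13s/(s² + 361) = lim_{s→∞} 13s²/(s² + 361) = 13

Final answer: 13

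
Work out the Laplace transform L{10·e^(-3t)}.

L{e^(at)} = 1/(s-a), so L{e^(-3t)} = 1/(s+3). Then L{10·e^(-3t)} = 10/(s+3)

Final answer: 10/(s+3)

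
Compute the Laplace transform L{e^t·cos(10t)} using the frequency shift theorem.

Frequency shift: L{e^(at)f(t)} = F(s-a). L{e^t·cos(10t)} = (s-1)/((s-1)² + 100)

Final answer: (s-1)/((s-1)² + 100)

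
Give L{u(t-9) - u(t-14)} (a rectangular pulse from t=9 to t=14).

L{u(t-a)} = e^(-as)/s. L{u(t-9) - u(t-14)} = (e^(-9s) - e^(-14s))/s

Final answer: (e^(-9s) - e^(-14s))/s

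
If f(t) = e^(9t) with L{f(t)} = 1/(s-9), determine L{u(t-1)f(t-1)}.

Time shift theorem: L{u(t-a)f(t-a)} = e^(-as)F(s). Here a=1, F(s) = 1/(s-9), so L{u(t-1)f(t-1)} = e^(-s)·1/(s-9)

Final answer: e^(-s)·1/(s-9)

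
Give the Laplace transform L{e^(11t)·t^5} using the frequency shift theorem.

L{e^(at)·t^n} = n!/(s-a)^(n+1), so L{e^(11t)·t^5} = 120/(s-11)^6

Final answer: 120/(s-11)^6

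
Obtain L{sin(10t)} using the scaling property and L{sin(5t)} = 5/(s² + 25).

Using L{f(at)} = (1/a)F(s/a) with a=2: L{sin(10t)} = (1/2) · 5/((s/2)² + 25) = (1/2) · 5·4/(s² + 100) = 10/(s² + 100)

Final answer: 10/(s² + 100)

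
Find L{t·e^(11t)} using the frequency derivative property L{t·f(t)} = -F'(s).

L{e^(11t)} = 1/(s-11). By frequency derivative: L{t·e^(11t)} = -d/ds[1/(s-11)] = -(-1)/(s-11)² = 1/(s-11)²

Final answer: 1/(s-11)²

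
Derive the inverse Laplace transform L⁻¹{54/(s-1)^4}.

L⁻¹{n!/(s-a)^(n+1)} = t^n·e^(at) with n=3, a=1. So L⁻¹{6/(s-1)^4} = t^3·e^t, and L⁻¹{54/(s-1)^4} = (54/6)·t^3·e^t = 9·t^3·e^t

Final answer: 9·t^3·e^t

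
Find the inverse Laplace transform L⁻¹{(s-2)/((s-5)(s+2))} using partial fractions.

Using partial fractions, f(t) = (3e^(5t) + 4e^(-2t))/7

Final answer: (3e^(5t) + 4e^(-2t))/7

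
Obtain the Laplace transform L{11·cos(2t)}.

L{cos(ωt)} = s/(s² + ω²), so L{cos(2t)} = s/(s² + 4). Then L{11·cos(2t)} = 11·s/(s² + 4) = 11s/(s² + 4)

Final answer: 11s/(s² + 4)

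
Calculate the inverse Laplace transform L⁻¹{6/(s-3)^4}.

L⁻¹{n!/(s-a)^(n+1)} = t^n·e^(at), so L⁻¹{6/(s-3)^4} = t^3·e^(3t)

Final answer: t^3·e^(3t)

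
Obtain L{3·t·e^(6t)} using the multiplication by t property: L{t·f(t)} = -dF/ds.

Using L{t^n·e^(at)} = n!/(s-a)^(n+1), L{t·e^(6t)} = 1/(s-6)^2, so L{3·t·e^(6t)} = 3·1/(s-6)^2 = 3/(s-6)^2

Final answer: 3/(s-6)^2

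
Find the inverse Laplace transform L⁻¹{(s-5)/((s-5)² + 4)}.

Using frequency shift, L⁻¹{(s-5)/((s-5)² + 4)} = e^(5t)·cos(2t)

Final answer: e^(5t)·cos(2t)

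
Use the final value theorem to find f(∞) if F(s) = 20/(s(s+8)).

f(∞) = lim_{s→0} s·20/(s(s+8)) = lim_{s→0} 20/(s+8) = 20/8 = 5/2

Final answer: 5/2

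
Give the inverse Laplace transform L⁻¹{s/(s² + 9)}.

L⁻¹{s/(s² + 9)} = cos(3t)

Final answer: cos(3t)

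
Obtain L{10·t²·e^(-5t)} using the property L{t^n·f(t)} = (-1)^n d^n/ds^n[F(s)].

L{e^(-5t)} = 1/(s+5). d/ds[1/(s+5)] = -1/(s+5)². d²/ds²[1/(s+5)] = 2/(s+5)³. So L{t²·e^(-5t)} = (-1)² · 2/(s+5)³ = 2/(s+5)³. Then L{10·t²·e^(-5t)} = 10·2/(s+5)³ = 20/(s+5)³

Final answer: 20/(s+5)³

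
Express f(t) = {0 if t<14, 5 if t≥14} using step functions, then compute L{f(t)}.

f(t) = 5·u(t-14). L{u(t-14)} = e^(-14s)/s, so L{f(t)} = 5·e^(-14s)/s

Final answer: 5·e^(-14s)/s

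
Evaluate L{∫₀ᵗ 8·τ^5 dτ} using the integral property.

L{∫₀ᵗ f(τ)dτ} = F(s)/s with f(t) = 8t^5. F(s) = 960/s^6, so L{∫₀ᵗ 8·τ^5 dτ} = (960/s^6)/s = 960/s^7. (Check: ∫₀ᵗ 8·τ^5 dτ = 8t^6/6.)

Final answer: 960/s^7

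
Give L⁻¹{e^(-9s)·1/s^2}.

L⁻¹{1/s^2} = t. By the time shift theorem, L⁻¹{e^(-as)F(s)} = u(t-a)f(t-a) with a=9, so L⁻¹{e^(-9s)·1/s^2} = u(t-9)·(t-9)

Final answer: u(t-9)·(t-9)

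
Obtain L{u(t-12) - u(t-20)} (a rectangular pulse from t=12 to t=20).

L{u(t-a)} = e^(-as)/s. L{u(t-12) - u(t-20)} = (e^(-12s) - e^(-20s))/s

Final answer: (e^(-12s) - e^(-20s))/s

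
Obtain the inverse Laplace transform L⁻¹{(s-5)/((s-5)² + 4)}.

Using frequency shift, L⁻¹{(s-5)/((s-5)² + 4)} = e^(5t)·cos(2t)

Final answer: e^(5t)·cos(2t)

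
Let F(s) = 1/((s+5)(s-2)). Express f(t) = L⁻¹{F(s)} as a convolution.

1/((s+5)(s-2)) = (1/(s+5))·(1/(s-2)) = L{e^(-5t)}·L{e^(2t)}. So f(t) = e^(-5t)*e^(2t) = ∫₀ᵗ e^(-5τ)·e^(2(t-τ)) dτ

Final answer: ∫₀ᵗ e^(-5τ)·e^(2(t-τ)) dτ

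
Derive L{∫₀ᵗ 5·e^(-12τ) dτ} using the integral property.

L{∫₀ᵗ f(τ)dτ} = F(s)/s with F(s) = 5/(s+12), so L{∫₀ᵗ 5·e^(-12τ) dτ} = 5/(s(s+12))

Final answer: 5/(s(s+12))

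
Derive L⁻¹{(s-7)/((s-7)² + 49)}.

Using frequency shift: L⁻¹{(s-a)/((s-a)² + b²)} = e^(at)cos(bt). Here a=7, b=7

Final answer: e^(7t)·cos(7t)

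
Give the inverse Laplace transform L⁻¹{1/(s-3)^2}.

L⁻¹{n!/(s-a)^(n+1)} = t^n·e^(at), so L⁻¹{1/(s-3)^2} = t·e^(3t)

Final answer: t·e^(3t)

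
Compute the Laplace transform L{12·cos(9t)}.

L{cos(ωt)} = s/(s² + ω²), so L{cos(9t)} = s/(s² + 81). Then L{12·cos(9t)} = 12·s/(s² + 81) = 12s/(s² + 81)

Final answer: 12s/(s² + 81)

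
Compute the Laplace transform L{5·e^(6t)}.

L{e^(at)} = 1/(s-a), so L{e^(6t)} = 1/(s-6). Then L{5·e^(6t)} = 5/(s-6)

Final answer: 5/(s-6)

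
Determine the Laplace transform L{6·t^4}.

L{t^n} = n!/s^(n+1), so L{t^4} = 24/s^5. Then L{6·t^4} = 6·24/s^5 = 144/s^5

Final answer: 144/s^5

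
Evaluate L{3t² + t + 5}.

L{3t² + t + 5} = 3·2/s³ + 1/s² + 5/s = 6/s³ + 1/s² + 5/s

Final answer: 6/s³ + 1/s² + 5/s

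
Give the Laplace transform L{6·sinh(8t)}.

L{sinh(ωt)} = ω/(s² - ω²), so L{sinh(8t)} = 8/(s² - 64). Then L{6·sinh(8t)} = 6·8/(s² - 64) = 48/(s² - 64)

Final answer: 48/(s² - 64)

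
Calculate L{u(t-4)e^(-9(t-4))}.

u(t-a)f(t-a) with f(t)=e^(-9t). L{e^(-9t)} = 1/(s+9). By time shift: e^(-4s)/(s+9)

Final answer: e^(-4s)/(s+9)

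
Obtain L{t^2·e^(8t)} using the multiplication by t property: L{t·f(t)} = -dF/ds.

Using L{t^n·e^(at)} = n!/(s-a)^(n+1), L{t^2·e^(8t)} = 2/(s-8)^3

Final answer: 2/(s-8)^3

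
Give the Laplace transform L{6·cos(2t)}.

L{cos(ωt)} = s/(s² + ω²), so L{cos(2t)} = s/(s² + 4). Then L{6·cos(2t)} = 6·s/(s² + 4) = 6s/(s² + 4)

Final answer: 6s/(s² + 4)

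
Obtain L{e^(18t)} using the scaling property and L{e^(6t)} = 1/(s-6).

Using L{f(at)} = (1/a)F(s/a) with a=3 and f(t) = e^(6t): L{e^(18t)} = (1/3) · 1/((s/3)-6) = (1/3) · 3/(s-18) = 1/(s-18)

Final answer: 1/(s-18)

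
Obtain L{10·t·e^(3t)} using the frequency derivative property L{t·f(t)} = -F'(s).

L{e^(3t)} = 1/(s-3). By frequency derivative: L{t·e^(3t)} = -d/ds[1/(s-3)] = -(-1)/(s-3)² = 1/(s-3)². Then L{10·t·e^(3t)} = 10·1/(s-3)² = 10/(s-3)²

Final answer: 10/(s-3)²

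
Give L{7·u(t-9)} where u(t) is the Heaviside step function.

L{u(t-a)} = e^(-as)/s. Here a=9, so L{u(t-9)} = e^(-9s)/s, and L{7·u(t-9)} = 7·e^(-9s)/s

Final answer: 7·e^(-9s)/s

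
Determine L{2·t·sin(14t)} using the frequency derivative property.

L{sin(14t)} = 14/(s² + 196). By L{t·f(t)} = -F'(s): -d/ds[14/(s² + 196)] = -(14)·(-2s)/(s² + 196)² = 28s/(s² + 196)². Then L{2·t·sin(14t)} = 2·28s/(s² + 196)² = 56s/(s² + 196)²

Final answer: 56s/(s² + 196)²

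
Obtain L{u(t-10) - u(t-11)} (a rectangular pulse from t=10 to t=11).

L{u(t-a)} = e^(-as)/s. L{u(t-10) - u(t-11)} = (e^(-10s) - e^(-11s))/s

Final answer: (e^(-10s) - e^(-11s))/s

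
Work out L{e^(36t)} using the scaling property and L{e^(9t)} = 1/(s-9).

Using L{f(at)} = (1/a)F(s/a) with a=4 and f(t) = e^(9t): L{e^(36t)} = (1/4) · 1/((s/4)-9) = (1/4) · 4/(s-36) = 1/(s-36)

Final answer: 1/(s-36)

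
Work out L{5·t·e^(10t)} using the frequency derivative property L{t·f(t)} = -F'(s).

L{e^(10t)} = 1/(s-10). By frequency derivative: L{t·e^(10t)} = -d/ds[1/(s-10)] = -(-1)/(s-10)² = 1/(s-10)². Then L{5·t·e^(10t)} = 5·1/(s-10)² = 5/(s-10)²

Final answer: 5/(s-10)²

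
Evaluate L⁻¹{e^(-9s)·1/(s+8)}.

L⁻¹{1/(s+8)} = e^(-8t). By the time shift theorem, L⁻¹{e^(-as)F(s)} = u(t-a)f(t-a) with a=9, so L⁻¹{e^(-9s)·1/(s+8)} = u(t-9)·e^(-8(t-9))

Final answer: u(t-9)·e^(-8(t-9))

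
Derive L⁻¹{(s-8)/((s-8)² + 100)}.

Using frequency shift: L⁻¹{(s-a)/((s-a)² + b²)} = e^(at)cos(bt). Here a=8, b=10

Final answer: e^(8t)·cos(10t)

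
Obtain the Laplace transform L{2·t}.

L{t^n} = n!/s^(n+1), so L{t} = 1/s^2. Then L{2·t} = 2·1/s^2 = 2/s^2

Final answer: 2/s^2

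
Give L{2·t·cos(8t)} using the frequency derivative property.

L{cos(8t)} = s/(s² + 64). Derivative: d/ds[s/(s² + 64)] = [(s² + 64) - s·2s]/(s² + 64)² = (64 - s²)/(s² + 64)². So L{t·cos(8t)} = -F'(s) = (s² - 64)/(s² + 64)². Then L{2·t·cos(8t)} = 2·(s² - 64)/(s² + 64)²

Final answer: 2·(s² - 64)/(s² + 64)²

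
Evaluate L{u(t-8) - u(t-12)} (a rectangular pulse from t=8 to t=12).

L{u(t-a)} = e^(-as)/s. L{u(t-8) - u(t-12)} = (e^(-8s) - e^(-12s))/s

Final answer: (e^(-8s) - e^(-12s))/s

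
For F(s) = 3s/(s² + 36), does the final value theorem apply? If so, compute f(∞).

The final value theorem requires all poles of sF(s) in the left half-plane. sF(s) = 3s²/(s² + 36) has poles at s = ±6i (imaginary axis). Theorem does NOT apply (oscillatory system).

Final answer: Not applicable (oscillatory)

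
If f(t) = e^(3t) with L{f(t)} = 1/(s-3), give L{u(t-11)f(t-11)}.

Time shift theorem: L{u(t-a)f(t-a)} = e^(-as)F(s). Here a=11, F(s) = 1/(s-3), so L{u(t-11)f(t-11)} = e^(-11s)·1/(s-3)

Final answer: e^(-11s)·1/(s-3)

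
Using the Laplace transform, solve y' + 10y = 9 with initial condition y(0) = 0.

sY + 10Y = 9/s. Y = 9/(s(s+10)). Partial fractions: Y = 9/10/s - 9/10/(s+10)

Final answer: y(t) = 9/10(1 - e^(-10t))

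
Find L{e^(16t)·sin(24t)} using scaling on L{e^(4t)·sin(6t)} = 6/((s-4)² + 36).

Scaling with a=4: L{e^(16t)·sin(24t)} = (1/4) · 6/((s/4-4)² + 36). Simplifying: 24/((s-16)² + 576)

Final answer: 24/((s-16)² + 576)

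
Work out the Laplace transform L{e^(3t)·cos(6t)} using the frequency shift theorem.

Frequency shift: L{e^(at)f(t)} = F(s-a). L{e^(3t)·cos(6t)} = (s-3)/((s-3)² + 36)

Final answer: (s-3)/((s-3)² + 36)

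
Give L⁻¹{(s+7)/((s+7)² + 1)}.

Using frequency shift: L⁻¹{(s-a)/((s-a)² + b²)} = e^(at)cos(bt). Here a=-7, b=1

Final answer: e^(-7t)·cos(t)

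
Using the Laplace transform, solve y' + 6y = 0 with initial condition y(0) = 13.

L{y'} + 6L{y} = 0. sY - 13 + 6Y = 0. Y(s+6) = 13. Y = 13/(s+6)

Final answer: y(t) = 13e^(-6t)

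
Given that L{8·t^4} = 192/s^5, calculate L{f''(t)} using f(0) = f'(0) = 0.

L{f''(t)} = s²F(s) - sf(0) - f'(0) = s²·192/s^5 - 0 - 0 = 192/s^3

Final answer: 192/s^3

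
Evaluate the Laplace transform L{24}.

L{24} = 24 · L{1} = 24/s

Final answer: 24/s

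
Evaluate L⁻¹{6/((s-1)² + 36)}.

Form: b/((s-a)² + b²) → e^(at)sin(bt). With a=1, b=6

Final answer: e^t·sin(6t)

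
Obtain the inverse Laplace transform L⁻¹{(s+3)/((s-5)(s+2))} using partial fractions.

Using partial fractions, f(t) = (8e^(5t) - e^(-2t))/7

Final answer: (8e^(5t) - e^(-2t))/7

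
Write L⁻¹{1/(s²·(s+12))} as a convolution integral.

1/(s²·(s+12)) = (1/s^2)·(1/(s+12)) = L{t}·L{e^(-12t)}. So f(t) = t*e^(-12t) = ∫₀ᵗ τ·e^(-12(t-τ)) dτ

Final answer: ∫₀ᵗ τ·e^(-12(t-τ)) dτ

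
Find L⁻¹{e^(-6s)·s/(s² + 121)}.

L⁻¹{s/(s² + 121)} = cos(11t). By the time shift theorem, L⁻¹{e^(-as)F(s)} = u(t-a)f(t-a) with a=6, so L⁻¹{e^(-6s)·s/(s² + 121)} = u(t-6)·cos(11(t-6))

Final answer: u(t-6)·cos(11(t-6))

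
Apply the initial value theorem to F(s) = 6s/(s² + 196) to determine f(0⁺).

f(0⁺) = lim_{s→∞} s·6s/(s² + 196) = lim_{s→∞} 6s²/(s² + 196) = 6

Final answer: 6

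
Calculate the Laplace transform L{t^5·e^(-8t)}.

L{t^n·e^(at)} = n!/(s-a)^(n+1), so L{t^5·e^(-8t)} = 120/(s+8)^6

Final answer: 120/(s+8)^6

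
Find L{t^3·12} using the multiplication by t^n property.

L{12} = 12/s. d^1/ds^1[1/s] = -1/s². d^2/ds^2[1/s] = 2/s^3. d^3/ds^3[1/s] = -6/s^4. So L{t^3} = (-1)^{3}·-6/s^4 = 6/s^4. Then L{t^3·12} = 12·6/s^4 = 72/s^4

Final answer: 72/s^4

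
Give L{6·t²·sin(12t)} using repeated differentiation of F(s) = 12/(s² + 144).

F(s) = 12/(s² + 144). F'(s) = -24s/(s² + 144)². F''(s) = -24(144 - 3s²)/(s² + 144)³ = (72s² - 3456)/(s² + 144)³. So L{t²·sin(12t)} = (-1)² F''(s) = (72s² - 3456)/(s² + 144)³. Then L{6·t²·sin(12t)} = 6·(72s² - 3456)/(s² + 144)³ = (432s² - 20736)/(s² + 144)³

Final answer: (432s² - 20736)/(s² + 144)³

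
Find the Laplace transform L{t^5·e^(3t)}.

L{t^n·e^(at)} = n!/(s-a)^(n+1), so L{t^5·e^(3t)} = 120/(s-3)^6

Final answer: 120/(s-3)^6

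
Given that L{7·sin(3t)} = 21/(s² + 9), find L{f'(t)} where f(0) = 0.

L{f'(t)} = s·F(s) - f(0) = s·21/(s² + 9) - 0 = 21s/(s² + 9)

Final answer: 21s/(s² + 9)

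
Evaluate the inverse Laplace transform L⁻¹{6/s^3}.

L⁻¹{n!/s^(n+1)} = t^n with n=2. So L⁻¹{2/s^3} = t^2, and L⁻¹{6/s^3} = (6/2)·t^2 = 3·t^2

Final answer: 3·t^2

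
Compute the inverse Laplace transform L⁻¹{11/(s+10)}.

L⁻¹{1/(s-a)} = e^(at), so L⁻¹{1/(s+10)} = e^(-10t), and L⁻¹{11/(s+10)} = 11·e^(-10t)

Final answer: 11·e^(-10t)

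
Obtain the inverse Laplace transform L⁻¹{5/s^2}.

L⁻¹{n!/s^(n+1)} = t^n with n=1. So L⁻¹{1/s^2} = t, and L⁻¹{5/s^2} = (5/1)·t = 5·t

Final answer: 5·t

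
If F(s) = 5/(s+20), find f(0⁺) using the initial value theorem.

f(0⁺) = lim_{s→∞} s·5/(s+20) = lim_{s→∞} 5s/(s+20) = 5

Final answer: 5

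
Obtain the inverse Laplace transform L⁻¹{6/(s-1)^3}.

L⁻¹{n!/(s-a)^(n+1)} = t^n·e^(at) with n=2, a=1. So L⁻¹{2/(s-1)^3} = t^2·e^t, and L⁻¹{6/(s-1)^3} = (6/2)·t^2·e^t = 3·t^2·e^t

Final answer: 3·t^2·e^t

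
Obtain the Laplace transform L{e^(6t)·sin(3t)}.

L{e^(at)·sin(ωt)} = ω/((s-a)² + ω²), so L{e^(6t)·sin(3t)} = 3/((s-6)² + 9)

Final answer: 3/((s-6)² + 9)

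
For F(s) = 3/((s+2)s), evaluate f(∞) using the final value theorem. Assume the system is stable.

f(∞) = lim_{s→0} sF(s) = lim_{s→0} 3/(s+2) = 3/2

Final answer: 3/2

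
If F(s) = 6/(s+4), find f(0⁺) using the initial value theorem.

f(0⁺) = lim_{s→∞} s·6/(s+4) = lim_{s→∞} 6s/(s+4) = 6

Final answer: 6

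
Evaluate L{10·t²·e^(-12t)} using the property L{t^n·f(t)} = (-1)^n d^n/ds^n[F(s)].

L{e^(-12t)} = 1/(s+12). d/ds[1/(s+12)] = -1/(s+12)². d²/ds²[1/(s+12)] = 2/(s+12)³. So L{t²·e^(-12t)} = (-1)² · 2/(s+12)³ = 2/(s+12)³. Then L{10·t²·e^(-12t)} = 10·2/(s+12)³ = 20/(s+12)³

Final answer: 20/(s+12)³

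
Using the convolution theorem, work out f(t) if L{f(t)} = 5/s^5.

5/s^5 = (5/s)·(1/s^4) = L{5}·L{t^3/6}. By convolution, f(t) = 5*t^3/6 = ∫₀ᵗ 5·τ^3/6 dτ = 5·t^4/24

Final answer: 5·t^4/24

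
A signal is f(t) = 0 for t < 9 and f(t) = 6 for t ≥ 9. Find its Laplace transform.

f(t) = 6·u(t-9). L{u(t-9)} = e^(-9s)/s, so L{f(t)} = 6·e^(-9s)/s

Final answer: 6·e^(-9s)/s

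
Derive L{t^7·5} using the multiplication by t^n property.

L{5} = 5/s. d^1/ds^1[1/s] = -1/s². d^2/ds^2[1/s] = 2/s^3. d^3/ds^3[1/s] = -6/s^4. d^4/ds^4[1/s] = 24/s^5. d^5/ds^5[1/s] = -120/s^6. d^6/ds^6[1/s] = 720/s^7. d^7/ds^7[1/s] = -5040/s^8. So L{t^7} = (-1)^{7}·-5040/s^8 = 5040/s^8. Then L{t^7·5} = 5·5040/s^8 = 25200/s^8

Final answer: 25200/s^8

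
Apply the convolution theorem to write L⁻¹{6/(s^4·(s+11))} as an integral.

6/(s^4·(s+11)) = (6/s^4)·(1/(s+11)) = L{t^3}·L{e^(-11t)}. So f(t) = t^3*e^(-11t) = ∫₀ᵗ τ^3·e^(-11(t-τ)) dτ

Final answer: ∫₀ᵗ τ^3·e^(-11(t-τ)) dτ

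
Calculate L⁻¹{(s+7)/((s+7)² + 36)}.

Using frequency shift: L⁻¹{(s-a)/((s-a)² + b²)} = e^(at)cos(bt). Here a=-7, b=6

Final answer: e^(-7t)·cos(6t)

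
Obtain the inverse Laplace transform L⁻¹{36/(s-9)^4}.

L⁻¹{n!/(s-a)^(n+1)} = t^n·e^(at) with n=3, a=9. So L⁻¹{6/(s-9)^4} = t^3·e^(9t), and L⁻¹{36/(s-9)^4} = (36/6)·t^3·e^(9t) = 6·t^3·e^(9t)

Final answer: 6·t^3·e^(9t)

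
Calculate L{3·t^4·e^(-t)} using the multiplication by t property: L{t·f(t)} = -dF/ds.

Using L{t^n·e^(at)} = n!/(s-a)^(n+1), L{t^4·e^(-t)} = 24/(s+1)^5, so L{3·t^4·e^(-t)} = 3·24/(s+1)^5 = 72/(s+1)^5

Final answer: 72/(s+1)^5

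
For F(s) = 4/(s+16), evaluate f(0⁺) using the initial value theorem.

f(0⁺) = lim_{s→∞} s·4/(s+16) = lim_{s→∞} 4s/(s+16) = 4

Final answer: 4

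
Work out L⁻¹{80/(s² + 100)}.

This is the form c·a/(s² + a²) with a = 10, c = 8. L⁻¹ = 8·sin(10t)

Final answer: 8·sin(10t)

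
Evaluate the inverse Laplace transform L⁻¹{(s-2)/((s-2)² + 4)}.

Using frequency shift, L⁻¹{(s-2)/((s-2)² + 4)} = e^(2t)·cos(2t)

Final answer: e^(2t)·cos(2t)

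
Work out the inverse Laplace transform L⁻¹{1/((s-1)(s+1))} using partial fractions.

Decompose: A/(s-1) + B/(s+1). A = 1/2, B = -1/2. f(t) = (e^t - e^(-t))/2

Final answer: (e^t - e^(-t))/2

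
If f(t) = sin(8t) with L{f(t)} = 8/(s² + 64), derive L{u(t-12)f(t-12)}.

Time shift theorem: L{u(t-a)f(t-a)} = e^(-as)F(s). Here a=12, F(s) = 8/(s² + 64), so L{u(t-12)f(t-12)} = e^(-12s)·8/(s² + 64)

Final answer: e^(-12s)·8/(s² + 64)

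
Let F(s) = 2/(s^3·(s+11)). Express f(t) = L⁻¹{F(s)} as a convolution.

2/(s^3·(s+11)) = (2/s^3)·(1/(s+11)) = L{t^2}·L{e^(-11t)}. So f(t) = t^2*e^(-11t) = ∫₀ᵗ τ^2·e^(-11(t-τ)) dτ

Final answer: ∫₀ᵗ τ^2·e^(-11(t-τ)) dτ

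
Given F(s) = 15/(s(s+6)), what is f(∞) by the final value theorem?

f(∞) = lim_{s→0} s·15/(s(s+6)) = lim_{s→0} 15/(s+6) = 15/6 = 5/2

Final answer: 5/2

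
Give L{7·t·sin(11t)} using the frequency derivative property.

L{sin(11t)} = 11/(s² + 121). By L{t·f(t)} = -F'(s): -d/ds[11/(s² + 121)] = -(11)·(-2s)/(s² + 121)² = 22s/(s² + 121)². Then L{7·t·sin(11t)} = 7·22s/(s² + 121)² = 154s/(s² + 121)²

Final answer: 154s/(s² + 121)²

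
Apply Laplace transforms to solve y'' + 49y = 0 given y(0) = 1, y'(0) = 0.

L{y''} + 49L{y} = 0. s²Y - s - 0 + 49Y = 0. Y(s² + 49) = s. Y = (s)/(s² + 49). Inverting: y(t) = cos(7t)

Final answer: y(t) = cos(7t)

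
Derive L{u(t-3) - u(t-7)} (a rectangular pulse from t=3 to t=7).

L{u(t-a)} = e^(-as)/s. L{u(t-3) - u(t-7)} = (e^(-3s) - e^(-7s))/s

Final answer: (e^(-3s) - e^(-7s))/s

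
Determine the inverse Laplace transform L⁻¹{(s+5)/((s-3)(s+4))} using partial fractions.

Using partial fractions, f(t) = (8e^(3t) - e^(-4t))/7

Final answer: (8e^(3t) - e^(-4t))/7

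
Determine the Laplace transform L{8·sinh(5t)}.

L{sinh(ωt)} = ω/(s² - ω²), so L{sinh(5t)} = 5/(s² - 25). Then L{8·sinh(5t)} = 8·5/(s² - 25) = 40/(s² - 25)

Final answer: 40/(s² - 25)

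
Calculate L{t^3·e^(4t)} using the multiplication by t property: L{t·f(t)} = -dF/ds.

Using L{t^n·e^(at)} = n!/(s-a)^(n+1), L{t^3·e^(4t)} = 6/(s-4)^4

Final answer: 6/(s-4)^4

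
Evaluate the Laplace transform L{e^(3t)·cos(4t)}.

L{e^(at)·cos(ωt)} = (s-a)/((s-a)² + ω²), so L{e^(3t)·cos(4t)} = (s-3)/((s-3)² + 16)

Final answer: (s-3)/((s-3)² + 16)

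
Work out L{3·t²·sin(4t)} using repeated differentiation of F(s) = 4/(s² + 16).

F(s) = 4/(s² + 16). F'(s) = -8s/(s² + 16)². F''(s) = -8(16 - 3s²)/(s² + 16)³ = (24s² - 128)/(s² + 16)³. So L{t²·sin(4t)} = (-1)² F''(s) = (24s² - 128)/(s² + 16)³. Then L{3·t²·sin(4t)} = 3·(24s² - 128)/(s² + 16)³ = (72s² - 384)/(s² + 16)³

Final answer: (72s² - 384)/(s² + 16)³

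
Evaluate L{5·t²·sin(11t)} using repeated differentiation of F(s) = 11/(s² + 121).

F(s) = 11/(s² + 121). F'(s) = -22s/(s² + 121)². F''(s) = -22(121 - 3s²)/(s² + 121)³ = (66s² - 2662)/(s² + 121)³. So L{t²·sin(11t)} = (-1)² F''(s) = (66s² - 2662)/(s² + 121)³. Then L{5·t²·sin(11t)} = 5·(66s² - 2662)/(s² + 121)³ = (330s² - 13310)/(s² + 121)³

Final answer: (330s² - 13310)/(s² + 121)³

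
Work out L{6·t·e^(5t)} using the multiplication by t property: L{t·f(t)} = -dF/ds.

Using L{t^n·e^(at)} = n!/(s-a)^(n+1), L{t·e^(5t)} = 1/(s-5)^2, so L{6·t·e^(5t)} = 6·1/(s-5)^2 = 6/(s-5)^2

Final answer: 6/(s-5)^2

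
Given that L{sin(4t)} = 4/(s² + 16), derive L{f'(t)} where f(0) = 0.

L{f'(t)} = s·F(s) - f(0) = s·4/(s² + 16) - 0 = 4s/(s² + 16)

Final answer: 4s/(s² + 16)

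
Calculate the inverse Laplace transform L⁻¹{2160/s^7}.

L⁻¹{n!/s^(n+1)} = t^n with n=6. So L⁻¹{720/s^7} = t^6, and L⁻¹{2160/s^7} = (2160/720)·t^6 = 3·t^6

Final answer: 3·t^6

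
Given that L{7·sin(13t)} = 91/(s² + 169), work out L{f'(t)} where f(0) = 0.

L{f'(t)} = s·F(s) - f(0) = s·91/(s² + 169) - 0 = 91s/(s² + 169)

Final answer: 91s/(s² + 169)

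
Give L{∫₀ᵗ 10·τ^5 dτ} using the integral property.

L{∫₀ᵗ f(τ)dτ} = F(s)/s with f(t) = 10t^5. F(s) = 1200/s^6, so L{∫₀ᵗ 10·τ^5 dτ} = (1200/s^6)/s = 1200/s^7. (Check: ∫₀ᵗ 10·τ^5 dτ = 10t^6/6.)

Final answer: 1200/s^7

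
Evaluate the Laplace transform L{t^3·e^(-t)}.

L{t^n·e^(at)} = n!/(s-a)^(n+1), so L{t^3·e^(-t)} = 6/(s+1)^4

Final answer: 6/(s+1)^4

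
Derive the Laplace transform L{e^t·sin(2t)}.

L{e^(at)·sin(ωt)} = ω/((s-a)² + ω²), so L{e^t·sin(2t)} = 2/((s-1)² + 4)

Final answer: 2/((s-1)² + 4)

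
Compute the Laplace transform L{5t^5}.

L{5t^5} = 5 · L{t^5} = 5 · 120/s^6 = 600/s^6

Final answer: 600/s^6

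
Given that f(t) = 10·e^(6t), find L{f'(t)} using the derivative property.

f(0) = 10, F(s) = 10/(s-6). L{f'(t)} = s·F(s) - f(0) = 10s/(s-6) - 10 = (10s - 10(s-6))/(s-6) = 60/(s-6)

Final answer: 60/(s-6)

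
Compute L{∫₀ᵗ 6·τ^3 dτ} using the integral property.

L{∫₀ᵗ f(τ)dτ} = F(s)/s with f(t) = 6t^3. F(s) = 36/s^4, so L{∫₀ᵗ 6·τ^3 dτ} = (36/s^4)/s = 36/s^5. (Check: ∫₀ᵗ 6·τ^3 dτ = 6t^4/4.)

Final answer: 36/s^5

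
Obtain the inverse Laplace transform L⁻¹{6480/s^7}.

L⁻¹{n!/s^(n+1)} = t^n with n=6. So L⁻¹{720/s^7} = t^6, and L⁻¹{6480/s^7} = (6480/720)·t^6 = 9·t^6

Final answer: 9·t^6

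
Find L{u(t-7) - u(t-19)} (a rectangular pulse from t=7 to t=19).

L{u(t-a)} = e^(-as)/s. L{u(t-7) - u(t-19)} = (e^(-7s) - e^(-19s))/s

Final answer: (e^(-7s) - e^(-19s))/s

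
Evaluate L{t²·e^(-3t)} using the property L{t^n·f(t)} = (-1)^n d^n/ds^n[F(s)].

L{e^(-3t)} = 1/(s+3). d/ds[1/(s+3)] = -1/(s+3)². d²/ds²[1/(s+3)] = 2/(s+3)³. So L{t²·e^(-3t)} = (-1)² · 2/(s+3)³ = 2/(s+3)³

Final answer: 2/(s+3)³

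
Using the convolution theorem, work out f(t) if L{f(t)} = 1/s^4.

1/s^4 = (1/s)·(1/s^3) = L{1}·L{t^2/2}. By convolution, f(t) = 1*t^2/2 = ∫₀ᵗ 1·τ^2/2 dτ = t^3/6

Final answer: t^3/6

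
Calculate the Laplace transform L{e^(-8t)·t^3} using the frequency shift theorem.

L{e^(at)·t^n} = n!/(s-a)^(n+1), so L{e^(-8t)·t^3} = 6/(s+8)^4

Final answer: 6/(s+8)^4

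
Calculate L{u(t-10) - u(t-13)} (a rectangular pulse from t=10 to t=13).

L{u(t-a)} = e^(-as)/s. L{u(t-10) - u(t-13)} = (e^(-10s) - e^(-13s))/s

Final answer: (e^(-10s) - e^(-13s))/s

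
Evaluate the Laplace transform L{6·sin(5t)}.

L{sin(ωt)} = ω/(s² + ω²), so L{sin(5t)} = 5/(s² + 25). Then L{6·sin(5t)} = 6·5/(s² + 25) = 30/(s² + 25)

Final answer: 30/(s² + 25)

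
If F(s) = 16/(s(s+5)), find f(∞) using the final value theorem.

f(∞) = lim_{s→0} s·16/(s(s+5)) = lim_{s→0} 16/(s+5) = 16/5 = 16/5

Final answer: 16/5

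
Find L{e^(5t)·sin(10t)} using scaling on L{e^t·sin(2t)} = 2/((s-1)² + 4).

Scaling with a=5: L{e^(5t)·sin(10t)} = (1/5) · 2/((s/5-1)² + 4). Simplifying: 10/((s-5)² + 100)

Final answer: 10/((s-5)² + 100)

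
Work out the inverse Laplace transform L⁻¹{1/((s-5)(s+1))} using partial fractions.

Decompose: A/(s-5) + B/(s+1). A = 1/6, B = -1/6. f(t) = (e^(5t) - e^(-t))/6

Final answer: (e^(5t) - e^(-t))/6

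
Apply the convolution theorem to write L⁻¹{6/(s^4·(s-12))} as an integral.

6/(s^4·(s-12)) = (6/s^4)·(1/(s-12)) = L{t^3}·L{e^(12t)}. So f(t) = t^3*e^(12t) = ∫₀ᵗ τ^3·e^(12(t-τ)) dτ

Final answer: ∫₀ᵗ τ^3·e^(12(t-τ)) dτ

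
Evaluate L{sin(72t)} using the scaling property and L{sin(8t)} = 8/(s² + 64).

Using L{f(at)} = (1/a)F(s/a) with a=9: L{sin(72t)} = (1/9) · 8/((s/9)² + 64) = (1/9) · 8·81/(s² + 5184) = 72/(s² + 5184)

Final answer: 72/(s² + 5184)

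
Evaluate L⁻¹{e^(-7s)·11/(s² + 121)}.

L⁻¹{11/(s² + 121)} = sin(11t). By the time shift theorem, L⁻¹{e^(-as)F(s)} = u(t-a)f(t-a) with a=7, so L⁻¹{e^(-7s)·11/(s² + 121)} = u(t-7)·sin(11(t-7))

Final answer: u(t-7)·sin(11(t-7))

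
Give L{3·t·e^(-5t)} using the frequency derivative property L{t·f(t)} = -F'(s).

L{e^(-5t)} = 1/(s+5). By frequency derivative: L{t·e^(-5t)} = -d/ds[1/(s+5)] = -(-1)/(s+5)² = 1/(s+5)². Then L{3·t·e^(-5t)} = 3·1/(s+5)² = 3/(s+5)²

Final answer: 3/(s+5)²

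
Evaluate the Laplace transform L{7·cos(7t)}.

L{cos(ωt)} = s/(s² + ω²), so L{cos(7t)} = s/(s² + 49). Then L{7·cos(7t)} = 7·s/(s² + 49) = 7s/(s² + 49)

Final answer: 7s/(s² + 49)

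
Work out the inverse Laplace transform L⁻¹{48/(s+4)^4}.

L⁻¹{n!/(s-a)^(n+1)} = t^n·e^(at) with n=3, a=-4. So L⁻¹{6/(s+4)^4} = t^3·e^(-4t), and L⁻¹{48/(s+4)^4} = (48/6)·t^3·e^(-4t) = 8·t^3·e^(-4t)

Final answer: 8·t^3·e^(-4t)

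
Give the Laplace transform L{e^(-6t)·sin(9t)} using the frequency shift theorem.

Frequency shift: L{e^(at)f(t)} = F(s-a). L{e^(-6t)·sin(9t)} = 9/((s+6)² + 81)

Final answer: 9/((s+6)² + 81)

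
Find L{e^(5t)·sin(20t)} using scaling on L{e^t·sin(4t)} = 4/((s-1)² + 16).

Scaling with a=5: L{e^(5t)·sin(20t)} = (1/5) · 4/((s/5-1)² + 16). Simplifying: 20/((s-5)² + 400)

Final answer: 20/((s-5)² + 400)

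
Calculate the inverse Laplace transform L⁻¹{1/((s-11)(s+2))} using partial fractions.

Decompose: A/(s-11) + B/(s+2). A = 1/13, B = -1/13. f(t) = (e^(11t) - e^(-2t))/13

Final answer: (e^(11t) - e^(-2t))/13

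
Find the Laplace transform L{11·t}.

L{t^n} = n!/s^(n+1), so L{t} = 1/s^2. Then L{11·t} = 11·1/s^2 = 11/s^2

Final answer: 11/s^2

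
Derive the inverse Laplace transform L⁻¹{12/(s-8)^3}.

L⁻¹{n!/(s-a)^(n+1)} = t^n·e^(at) with n=2, a=8. So L⁻¹{2/(s-8)^3} = t^2·e^(8t), and L⁻¹{12/(s-8)^3} = (12/2)·t^2·e^(8t) = 6·t^2·e^(8t)

Final answer: 6·t^2·e^(8t)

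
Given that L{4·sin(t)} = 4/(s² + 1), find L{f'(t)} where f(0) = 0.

L{f'(t)} = s·F(s) - f(0) = s·4/(s² + 1) - 0 = 4s/(s² + 1)

Final answer: 4s/(s² + 1)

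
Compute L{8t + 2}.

L{8t + 2} = 8·L{t} + 2·L{1} = 8/s² + 2/s

Final answer: 8/s² + 2/s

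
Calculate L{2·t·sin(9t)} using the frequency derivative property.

L{sin(9t)} = 9/(s² + 81). By L{t·f(t)} = -F'(s): -d/ds[9/(s² + 81)] = -(9)·(-2s)/(s² + 81)² = 18s/(s² + 81)². Then L{2·t·sin(9t)} = 2·18s/(s² + 81)² = 36s/(s² + 81)²

Final answer: 36s/(s² + 81)²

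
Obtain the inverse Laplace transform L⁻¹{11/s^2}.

L⁻¹{n!/s^(n+1)} = t^n with n=1. So L⁻¹{1/s^2} = t, and L⁻¹{11/s^2} = (11/1)·t = 11·t

Final answer: 11·t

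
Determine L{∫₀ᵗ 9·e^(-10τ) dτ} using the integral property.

L{∫₀ᵗ f(τ)dτ} = F(s)/s with F(s) = 9/(s+10), so L{∫₀ᵗ 9·e^(-10τ) dτ} = 9/(s(s+10))

Final answer: 9/(s(s+10))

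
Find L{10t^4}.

L{t^n} = n!/s^(n+1). So L{10t^4} = 10·4!/s^5 = 240/s^5

Final answer: 240/s^5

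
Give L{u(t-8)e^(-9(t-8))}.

u(t-a)f(t-a) with f(t)=e^(-9t). L{e^(-9t)} = 1/(s+9). By time shift: e^(-8s)/(s+9)

Final answer: e^(-8s)/(s+9)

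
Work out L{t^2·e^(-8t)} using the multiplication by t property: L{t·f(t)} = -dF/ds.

Using L{t^n·e^(at)} = n!/(s-a)^(n+1), L{t^2·e^(-8t)} = 2/(s+8)^3

Final answer: 2/(s+8)^3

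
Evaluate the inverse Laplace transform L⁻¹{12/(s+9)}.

L⁻¹{1/(s-a)} = e^(at), so L⁻¹{1/(s+9)} = e^(-9t), and L⁻¹{12/(s+9)} = 12·e^(-9t)

Final answer: 12·e^(-9t)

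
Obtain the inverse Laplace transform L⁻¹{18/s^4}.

L⁻¹{n!/s^(n+1)} = t^n with n=3. So L⁻¹{6/s^4} = t^3, and L⁻¹{18/s^4} = (18/6)·t^3 = 3·t^3

Final answer: 3·t^3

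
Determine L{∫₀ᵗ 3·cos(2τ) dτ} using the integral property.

L{∫₀ᵗ f(τ)dτ} = F(s)/s with F(s) = 3s/(s² + 4), so the result is (3s/(s² + 4))/s = 3/(s² + 4)

Final answer: 3/(s² + 4)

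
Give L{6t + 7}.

L{6t + 7} = 6·L{t} + 7·L{1} = 6/s² + 7/s

Final answer: 6/s² + 7/s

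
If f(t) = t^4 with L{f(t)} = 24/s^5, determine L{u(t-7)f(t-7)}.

Time shift theorem: L{u(t-a)f(t-a)} = e^(-as)F(s). Here a=7, F(s) = 24/s^5, so L{u(t-7)f(t-7)} = e^(-7s)·24/s^5

Final answer: e^(-7s)·24/s^5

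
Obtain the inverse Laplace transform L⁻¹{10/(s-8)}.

L⁻¹{1/(s-a)} = e^(at), so L⁻¹{1/(s-8)} = e^(8t), and L⁻¹{10/(s-8)} = 10·e^(8t)

Final answer: 10·e^(8t)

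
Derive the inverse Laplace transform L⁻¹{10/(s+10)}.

L⁻¹{1/(s-a)} = e^(at), so L⁻¹{1/(s+10)} = e^(-10t), and L⁻¹{10/(s+10)} = 10·e^(-10t)

Final answer: 10·e^(-10t)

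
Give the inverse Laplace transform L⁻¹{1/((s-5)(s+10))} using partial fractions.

Decompose: A/(s-5) + B/(s+10). A = 1/15, B = -1/15. f(t) = (e^(5t) - e^(-10t))/15

Final answer: (e^(5t) - e^(-10t))/15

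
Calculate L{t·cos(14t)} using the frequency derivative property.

L{cos(14t)} = s/(s² + 196). Derivative: d/ds[s/(s² + 196)] = [(s² + 196) - s·2s]/(s² + 196)² = (196 - s²)/(s² + 196)². So L{t·cos(14t)} = -F'(s) = (s² - 196)/(s² + 196)²

Final answer: (s² - 196)/(s² + 196)²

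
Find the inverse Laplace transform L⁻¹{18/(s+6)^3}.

L⁻¹{n!/(s-a)^(n+1)} = t^n·e^(at) with n=2, a=-6. So L⁻¹{2/(s+6)^3} = t^2·e^(-6t), and L⁻¹{18/(s+6)^3} = (18/2)·t^2·e^(-6t) = 9·t^2·e^(-6t)

Final answer: 9·t^2·e^(-6t)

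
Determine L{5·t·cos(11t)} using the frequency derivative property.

L{cos(11t)} = s/(s² + 121). Derivative: d/ds[s/(s² + 121)] = [(s² + 121) - s·2s]/(s² + 121)² = (121 - s²)/(s² + 121)². So L{t·cos(11t)} = -F'(s) = (s² - 121)/(s² + 121)². Then L{5·t·cos(11t)} = 5·(s² - 121)/(s² + 121)²

Final answer: 5·(s² - 121)/(s² + 121)²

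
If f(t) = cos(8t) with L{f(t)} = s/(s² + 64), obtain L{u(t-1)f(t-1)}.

Time shift theorem: L{u(t-a)f(t-a)} = e^(-as)F(s). Here a=1, F(s) = s/(s² + 64), so L{u(t-1)f(t-1)} = e^(-s)·s/(s² + 64)

Final answer: e^(-s)·s/(s² + 64)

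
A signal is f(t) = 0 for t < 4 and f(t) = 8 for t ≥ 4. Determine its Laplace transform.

f(t) = 8·u(t-4). L{u(t-4)} = e^(-4s)/s, so L{f(t)} = 8·e^(-4s)/s

Final answer: 8·e^(-4s)/s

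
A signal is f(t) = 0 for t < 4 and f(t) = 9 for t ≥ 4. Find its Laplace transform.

f(t) = 9·u(t-4). L{u(t-4)} = e^(-4s)/s, so L{f(t)} = 9·e^(-4s)/s

Final answer: 9·e^(-4s)/s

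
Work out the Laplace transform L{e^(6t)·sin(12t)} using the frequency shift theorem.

Frequency shift: L{e^(at)f(t)} = F(s-a). L{e^(6t)·sin(12t)} = 12/((s-6)² + 144)

Final answer: 12/((s-6)² + 144)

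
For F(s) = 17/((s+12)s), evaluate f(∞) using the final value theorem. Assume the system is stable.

f(∞) = lim_{s→0} sF(s) = lim_{s→0} 17/(s+12) = 17/12

Final answer: 17/12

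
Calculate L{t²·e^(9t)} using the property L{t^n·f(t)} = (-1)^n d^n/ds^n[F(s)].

L{e^(9t)} = 1/(s-9). d/ds[1/(s-9)] = -1/(s-9)². d²/ds²[1/(s-9)] = 2/(s-9)³. So L{t²·e^(9t)} = (-1)² · 2/(s-9)³ = 2/(s-9)³

Final answer: 2/(s-9)³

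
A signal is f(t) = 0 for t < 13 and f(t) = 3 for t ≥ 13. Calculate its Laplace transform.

f(t) = 3·u(t-13). L{u(t-13)} = e^(-13s)/s, so L{f(t)} = 3·e^(-13s)/s

Final answer: 3·e^(-13s)/s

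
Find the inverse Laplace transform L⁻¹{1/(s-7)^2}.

L⁻¹{n!/(s-a)^(n+1)} = t^n·e^(at) with n=1, a=7. So L⁻¹{1/(s-7)^2} = t·e^(7t)

Final answer: t·e^(7t)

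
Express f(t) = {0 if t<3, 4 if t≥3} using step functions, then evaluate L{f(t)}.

f(t) = 4·u(t-3). L{u(t-3)} = e^(-3s)/s, so L{f(t)} = 4·e^(-3s)/s

Final answer: 4·e^(-3s)/s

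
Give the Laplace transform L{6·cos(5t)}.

L{cos(ωt)} = s/(s² + ω²), so L{cos(5t)} = s/(s² + 25). Then L{6·cos(5t)} = 6·s/(s² + 25) = 6s/(s² + 25)

Final answer: 6s/(s² + 25)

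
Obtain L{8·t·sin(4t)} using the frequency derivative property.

L{sin(4t)} = 4/(s² + 16). By L{t·f(t)} = -F'(s): -d/ds[4/(s² + 16)] = -(4)·(-2s)/(s² + 16)² = 8s/(s² + 16)². Then L{8·t·sin(4t)} = 8·8s/(s² + 16)² = 64s/(s² + 16)²

Final answer: 64s/(s² + 16)²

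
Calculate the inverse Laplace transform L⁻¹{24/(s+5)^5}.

L⁻¹{n!/(s-a)^(n+1)} = t^n·e^(at), so L⁻¹{24/(s+5)^5} = t^4·e^(-5t)

Final answer: t^4·e^(-5t)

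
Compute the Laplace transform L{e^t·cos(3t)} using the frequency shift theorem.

Frequency shift: L{e^(at)f(t)} = F(s-a). L{e^t·cos(3t)} = (s-1)/((s-1)² + 9)

Final answer: (s-1)/((s-1)² + 9)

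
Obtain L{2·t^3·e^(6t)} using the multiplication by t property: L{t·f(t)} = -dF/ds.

Using L{t^n·e^(at)} = n!/(s-a)^(n+1), L{t^3·e^(6t)} = 6/(s-6)^4, so L{2·t^3·e^(6t)} = 2·6/(s-6)^4 = 12/(s-6)^4

Final answer: 12/(s-6)^4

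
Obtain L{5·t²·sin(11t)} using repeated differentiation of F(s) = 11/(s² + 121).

F(s) = 11/(s² + 121). F'(s) = -22s/(s² + 121)². F''(s) = -22(121 - 3s²)/(s² + 121)³ = (66s² - 2662)/(s² + 121)³. So L{t²·sin(11t)} = (-1)² F''(s) = (66s² - 2662)/(s² + 121)³. Then L{5·t²·sin(11t)} = 5·(66s² - 2662)/(s² + 121)³ = (330s² - 13310)/(s² + 121)³

Final answer: (330s² - 13310)/(s² + 121)³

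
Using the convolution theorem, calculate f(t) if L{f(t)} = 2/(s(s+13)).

2/(s(s+13)) = (2/s)·(1/(s+13)) = L{2}·L{e^(-13t)}. By convolution, f(t) = 2*e^(-13t) = ∫₀ᵗ 2·e^(-13τ) dτ = 2·(1 - e^(-13t))/13

Final answer: 2·(1 - e^(-13t))/13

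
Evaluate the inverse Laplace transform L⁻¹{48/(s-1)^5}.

L⁻¹{n!/(s-a)^(n+1)} = t^n·e^(at) with n=4, a=1. So L⁻¹{24/(s-1)^5} = t^4·e^t, and L⁻¹{48/(s-1)^5} = (48/24)·t^4·e^t = 2·t^4·e^t

Final answer: 2·t^4·e^t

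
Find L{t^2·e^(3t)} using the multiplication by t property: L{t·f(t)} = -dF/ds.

Using L{t^n·e^(at)} = n!/(s-a)^(n+1), L{t^2·e^(3t)} = 2/(s-3)^3

Final answer: 2/(s-3)^3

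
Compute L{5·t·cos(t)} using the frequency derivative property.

L{cos(t)} = s/(s² + 1). Derivative: d/ds[s/(s² + 1)] = [(s² + 1) - s·2s]/(s² + 1)² = (1 - s²)/(s² + 1)². So L{t·cos(t)} = -F'(s) = (s² - 1)/(s² + 1)². Then L{5·t·cos(t)} = 5·(s² - 1)/(s² + 1)²

Final answer: 5·(s² - 1)/(s² + 1)²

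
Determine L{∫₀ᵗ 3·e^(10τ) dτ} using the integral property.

L{∫₀ᵗ f(τ)dτ} = F(s)/s with F(s) = 3/(s-10), so L{∫₀ᵗ 3·e^(10τ) dτ} = 3/(s(s-10))

Final answer: 3/(s(s-10))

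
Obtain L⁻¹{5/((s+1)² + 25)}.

Form: b/((s-a)² + b²) → e^(at)sin(bt). With a=-1, b=5

Final answer: e^(-t)·sin(5t)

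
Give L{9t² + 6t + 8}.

L{9t² + 6t + 8} = 9·2/s³ + 6/s² + 8/s = 18/s³ + 6/s² + 8/s

Final answer: 18/s³ + 6/s² + 8/s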